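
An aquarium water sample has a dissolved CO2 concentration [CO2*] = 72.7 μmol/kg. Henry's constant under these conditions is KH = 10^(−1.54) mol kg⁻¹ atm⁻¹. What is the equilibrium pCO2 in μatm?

pCO2 = 2520 μatm

KH = 10^(−1.54) = 2.884×10^-2 mol kg⁻¹ atm⁻¹
pCO2 = [CO2*]/KH = 72.7×10^-6 / 2.884×10^-2 = 2.52×10^-3 atm = 2520 μatm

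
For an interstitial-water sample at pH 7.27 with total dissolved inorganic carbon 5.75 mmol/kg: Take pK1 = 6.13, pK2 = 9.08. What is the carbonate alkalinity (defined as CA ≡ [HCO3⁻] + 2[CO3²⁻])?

CA = [HCO3⁻] + 2[CO3²⁻] = (α₁ + 2α₂)·DIC
At pH 7.27: [H⁺]/K1 = 10^-1.14 = 0.072444, K2/[H⁺] = 10^-1.81 = 0.015488
α₁ = 1/(1 + 0.072444 + 0.015488) = 1/1.0879 = 0.9192; α₂ = α₁·K2/[H⁺] = 0.01424
α₁ + 2α₂ = 0.9476
CA = 0.9476 × 5.75 = 5.45 mmol/kg

CA = 5.45 mmol/kg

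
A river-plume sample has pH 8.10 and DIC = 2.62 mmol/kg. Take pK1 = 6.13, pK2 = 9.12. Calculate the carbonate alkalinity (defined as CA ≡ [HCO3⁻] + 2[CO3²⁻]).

CA = 2.82 mmol/kg

CA = [HCO3⁻] + 2[CO3²⁻] = (α₁ + 2α₂)·DIC
At pH 8.10: [H⁺]/K1 = 10^-1.97 = 0.010715, K2/[H⁺] = 10^-1.02 = 0.095499
α₁ = 1/(1 + 0.010715 + 0.095499) = 1/1.1062 = 0.9040; α₂ = α₁·K2/[H⁺] = 0.08633
α₁ + 2α₂ = 1.0766
CA = 1.0766 × 2.62 = 2.82 mmol/kg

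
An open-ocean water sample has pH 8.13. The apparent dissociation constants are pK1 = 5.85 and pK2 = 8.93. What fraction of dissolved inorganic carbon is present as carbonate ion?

α₂ = 0.136

α₂ = 1 / (1 + [H⁺]/K2 + [H⁺]²/(K1K2)) = 1 / (1 + 10^+0.80 + 10^-1.48)
   = 1 / (1 + 6.3096 + 0.033113) = 1/7.3427 = 0.1362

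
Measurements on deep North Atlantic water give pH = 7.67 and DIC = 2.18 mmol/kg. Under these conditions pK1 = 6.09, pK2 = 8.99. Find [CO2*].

α₀ = 1 / (1 + K1/[H⁺] + K1K2/[H⁺]²) = 1 / (1 + 10^+1.58 + 10^+0.26)
   = 1 / (1 + 38.019 + 1.8197) = 1/40.839 = 0.02449
[CO2*] = α₀ × DIC = 0.02449 × 2.18 = 0.0534 mmol/kg

[CO2*] = 0.0534 mmol/kg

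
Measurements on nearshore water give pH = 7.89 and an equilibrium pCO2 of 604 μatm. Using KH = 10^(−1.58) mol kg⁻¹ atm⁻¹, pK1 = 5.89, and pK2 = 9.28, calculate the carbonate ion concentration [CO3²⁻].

[CO2*] = KH · pCO2 = 10^(−1.58) × 604×10^-6 = 1.589×10^-5 mol/kg
α₀ = 1/(1 + K1/[H⁺] + K1K2/[H⁺]²) = 1/(1 + 10^+2.00 + 10^+0.61) = 0.009517
DIC = [CO2*]/α₀ = 1.589×10^-5 / 0.009517 = 1.669 mmol/kg
[CO3²⁻] = α₂·DIC; α₂ = 0.03877, so [CO3²⁻] = 0.03877 × 1.669 = 0.0647 mmol/kg

[CO3²⁻] = 0.0647 mmol/kg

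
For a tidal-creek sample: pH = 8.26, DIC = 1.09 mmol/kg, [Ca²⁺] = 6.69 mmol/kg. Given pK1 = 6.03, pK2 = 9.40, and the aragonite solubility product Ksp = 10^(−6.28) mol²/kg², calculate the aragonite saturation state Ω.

α₂ = 1 / (1 + [H⁺]/K2 + [H⁺]²/(K1K2)) = 1 / (1 + 10^+1.14 + 10^-1.09)
   = 1 / (1 + 13.804 + 0.081283) = 1/14.885 = 0.06718
[CO3²⁻] = α₂ × DIC = 0.06718 × 1.09 = 0.07323 mmol/kg
Ksp = 10^(−6.28) = 5.248×10^-7
Ω = [Ca²⁺][CO3²⁻]/Ksp = (6.69×10^-3)(7.323×10^-5) / 5.248×10^-7 = 0.933

Ω = 0.933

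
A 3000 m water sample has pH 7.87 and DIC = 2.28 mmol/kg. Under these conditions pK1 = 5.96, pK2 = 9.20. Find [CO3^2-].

[CO3²⁻] = 0.101 mmol/kg

α₂ = 1 / (1 + [H⁺]/K2 + [H⁺]²/(K1K2)) = 1 / (1 + 10^+1.33 + 10^-0.58)
   = 1 / (1 + 21.380 + 0.26303) = 1/22.643 = 0.04416
[CO3²⁻] = α₂ × DIC = 0.04416 × 2.28 = 0.101 mmol/kg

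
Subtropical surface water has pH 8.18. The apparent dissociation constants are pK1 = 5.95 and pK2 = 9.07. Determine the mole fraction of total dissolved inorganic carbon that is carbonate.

α₂ = 0.114

α₂ = 1 / (1 + [H⁺]/K2 + [H⁺]²/(K1K2)) = 1 / (1 + 10^+0.89 + 10^-1.34)
   = 1 / (1 + 7.7625 + 0.045709) = 1/8.8082 = 0.1135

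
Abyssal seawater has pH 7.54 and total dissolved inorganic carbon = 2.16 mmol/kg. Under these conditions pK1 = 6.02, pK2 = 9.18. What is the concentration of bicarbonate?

α₁ = 1 / (1 + [H⁺]/K1 + K2/[H⁺]) = 1 / (1 + 10^-1.52 + 10^-1.64)
   = 1 / (1 + 0.030200 + 0.022909) = 1/1.0531 = 0.9496
[HCO3⁻] = α₁ × DIC = 0.9496 × 2.16 = 2.05 mmol/kg

[HCO3⁻] = 2.05 mmol/kg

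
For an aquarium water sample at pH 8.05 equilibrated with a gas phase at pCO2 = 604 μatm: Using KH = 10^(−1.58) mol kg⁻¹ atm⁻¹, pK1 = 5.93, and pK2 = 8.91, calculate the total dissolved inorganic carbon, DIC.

[CO2*] = KH · pCO2 = 10^(−1.58) × 604×10^-6 = 1.589×10^-5 mol/kg
α₀ = 1/(1 + K1/[H⁺] + K1K2/[H⁺]²) = 1/(1 + 10^+2.12 + 10^+1.26) = 0.006622
DIC = [CO2*]/α₀ = 1.589×10^-5 / 0.006622 = 2.40 mmol/kg

DIC = 2.40 mmol/kg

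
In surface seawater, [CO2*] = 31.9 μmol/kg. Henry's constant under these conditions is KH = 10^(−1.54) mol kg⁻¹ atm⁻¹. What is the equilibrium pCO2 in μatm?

pCO2 = 1110 μatm

KH = 10^(−1.54) = 2.884×10^-2 mol kg⁻¹ atm⁻¹
pCO2 = [CO2*]/KH = 31.9×10^-6 / 2.884×10^-2 = 1.11×10^-3 atm = 1110 μatm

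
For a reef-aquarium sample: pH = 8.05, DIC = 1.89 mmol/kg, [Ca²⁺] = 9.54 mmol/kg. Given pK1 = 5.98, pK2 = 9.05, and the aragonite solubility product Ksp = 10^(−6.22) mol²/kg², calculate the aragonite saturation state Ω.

α₂ = 1 / (1 + [H⁺]/K2 + [H⁺]²/(K1K2)) = 1 / (1 + 10^+1.00 + 10^-1.07)
   = 1 / (1 + 10.000 + 0.085114) = 1/11.085 = 0.09021
[CO3²⁻] = α₂ × DIC = 0.09021 × 1.89 = 0.1705 mmol/kg
Ksp = 10^(−6.22) = 6.026×10^-7
Ω = [Ca²⁺][CO3²⁻]/Ksp = (9.54×10^-3)(1.705×10^-4) / 6.026×10^-7 = 2.70

Ω = 2.70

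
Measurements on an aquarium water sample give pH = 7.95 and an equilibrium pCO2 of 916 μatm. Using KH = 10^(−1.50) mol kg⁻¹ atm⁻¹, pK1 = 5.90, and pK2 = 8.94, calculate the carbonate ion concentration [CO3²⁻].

[CO3²⁻] = 0.333 mmol/kg

[CO2*] = KH · pCO2 = 10^(−1.50) × 916×10^-6 = 2.897×10^-5 mol/kg
α₀ = 1/(1 + K1/[H⁺] + K1K2/[H⁺]²) = 1/(1 + 10^+2.05 + 10^+1.06) = 0.008020
DIC = [CO2*]/α₀ = 2.897×10^-5 / 0.008020 = 3.612 mmol/kg
[CO3²⁻] = α₂·DIC; α₂ = 0.09209, so [CO3²⁻] = 0.09209 × 3.612 = 0.333 mmol/kg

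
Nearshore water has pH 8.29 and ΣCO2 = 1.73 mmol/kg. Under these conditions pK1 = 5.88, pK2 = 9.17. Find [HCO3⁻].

α₁ = 1 / (1 + [H⁺]/K1 + K2/[H⁺]) = 1 / (1 + 10^-2.41 + 10^-0.88)
   = 1 / (1 + 0.0038905 + 0.13183) = 1/1.1357 = 0.8805
[HCO3⁻] = α₁ × DIC = 0.8805 × 1.73 = 1.52 mmol/kg

[HCO3⁻] = 1.52 mmol/kg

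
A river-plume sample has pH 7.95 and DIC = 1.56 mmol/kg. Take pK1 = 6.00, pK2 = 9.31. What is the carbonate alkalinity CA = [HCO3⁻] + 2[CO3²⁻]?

CA = [HCO3⁻] + 2[CO3²⁻] = (α₁ + 2α₂)·DIC
At pH 7.95: [H⁺]/K1 = 10^-1.95 = 0.011220, K2/[H⁺] = 10^-1.36 = 0.043652
α₁ = 1/(1 + 0.011220 + 0.043652) = 1/1.0549 = 0.9480; α₂ = α₁·K2/[H⁺] = 0.04138
α₁ + 2α₂ = 1.0307
CA = 1.0307 × 1.56 = 1.61 mmol/kg

CA = 1.61 mmol/kg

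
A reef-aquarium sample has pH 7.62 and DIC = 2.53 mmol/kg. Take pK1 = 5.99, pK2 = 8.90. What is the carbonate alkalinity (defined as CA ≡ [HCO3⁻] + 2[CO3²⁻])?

CA = [HCO3⁻] + 2[CO3²⁻] = (α₁ + 2α₂)·DIC
At pH 7.62: [H⁺]/K1 = 10^-1.63 = 0.023442, K2/[H⁺] = 10^-1.28 = 0.052481
α₁ = 1/(1 + 0.023442 + 0.052481) = 1/1.0759 = 0.9294; α₂ = α₁·K2/[H⁺] = 0.04878
α₁ + 2α₂ = 1.0270
CA = 1.0270 × 2.53 = 2.60 mmol/kg

CA = 2.60 mmol/kg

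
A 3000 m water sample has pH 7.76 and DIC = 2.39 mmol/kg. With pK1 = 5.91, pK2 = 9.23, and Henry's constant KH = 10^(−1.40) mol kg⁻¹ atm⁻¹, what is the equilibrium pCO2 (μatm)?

pCO2 = 809 μatm

α₀ = 1 / (1 + K1/[H⁺] + K1K2/[H⁺]²) = 1 / (1 + 10^+1.85 + 10^+0.38)
   = 1 / (1 + 70.795 + 2.3988) = 1/74.193 = 0.01348
[CO2*] = α₀ × DIC = 0.01348 × 2.39 = 0.03221 mmol/kg
pCO2 = [CO2*]/KH = 3.221×10^-5 / 3.981×10^-2 = 809 μatm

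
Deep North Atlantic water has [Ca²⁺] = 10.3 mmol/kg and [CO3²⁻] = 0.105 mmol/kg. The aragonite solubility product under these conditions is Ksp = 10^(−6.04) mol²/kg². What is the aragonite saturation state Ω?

Ω = 1.19

Ksp = 10^(−6.04) = 9.120×10^-7
Ω = [Ca²⁺][CO3²⁻]/Ksp = (10.3×10^-3)(0.105×10^-3) / 9.120×10^-7 = 1.19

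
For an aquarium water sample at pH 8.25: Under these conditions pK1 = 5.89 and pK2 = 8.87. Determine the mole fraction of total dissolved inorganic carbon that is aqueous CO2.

α₀ = 1 / (1 + K1/[H⁺] + K1K2/[H⁺]²) = 1 / (1 + 10^+2.36 + 10^+1.74)
   = 1 / (1 + 229.09 + 54.954) = 1/285.04 = 0.003508

α₀ = 0.00351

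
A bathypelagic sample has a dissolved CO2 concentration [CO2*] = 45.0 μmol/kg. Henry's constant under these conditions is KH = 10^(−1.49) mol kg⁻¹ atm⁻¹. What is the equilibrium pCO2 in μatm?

pCO2 = 1390 μatm

KH = 10^(−1.49) = 3.236×10^-2 mol kg⁻¹ atm⁻¹
pCO2 = [CO2*]/KH = 45.0×10^-6 / 3.236×10^-2 = 1.39×10^-3 atm = 1390 μatm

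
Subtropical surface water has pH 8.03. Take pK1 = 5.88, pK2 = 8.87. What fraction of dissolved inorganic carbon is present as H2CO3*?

α₀ = 1 / (1 + K1/[H⁺] + K1K2/[H⁺]²) = 1 / (1 + 10^+2.15 + 10^+1.31)
   = 1 / (1 + 141.25 + 20.417) = 1/162.67 = 0.006147

α₀ = 0.00615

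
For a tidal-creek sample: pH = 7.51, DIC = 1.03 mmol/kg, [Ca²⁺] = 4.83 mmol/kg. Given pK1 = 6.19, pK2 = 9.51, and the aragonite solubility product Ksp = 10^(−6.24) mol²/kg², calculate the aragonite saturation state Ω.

α₂ = 1 / (1 + [H⁺]/K2 + [H⁺]²/(K1K2)) = 1 / (1 + 10^+2.00 + 10^+0.68)
   = 1 / (1 + 100.00 + 4.7863) = 1/105.79 = 0.009453
[CO3²⁻] = α₂ × DIC = 0.009453 × 1.03 = 0.009737 mmol/kg = 9.737 μmol/kg
Ksp = 10^(−6.24) = 5.754×10^-7
Ω = [Ca²⁺][CO3²⁻]/Ksp = (4.83×10^-3)(9.737×10^-6) / 5.754×10^-7 = 0.0817

Ω = 0.0817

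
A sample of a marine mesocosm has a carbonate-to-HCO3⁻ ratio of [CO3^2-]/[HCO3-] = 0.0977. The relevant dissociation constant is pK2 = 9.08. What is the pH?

From K2 = [H⁺][CO3^2-]/[HCO3-]:  pH = pK2 + log₁₀([CO3^2-]/[HCO3-])
log₁₀(0.0977) = -1.010
pH = 9.08 + (-1.010) = 8.07

pH = 8.07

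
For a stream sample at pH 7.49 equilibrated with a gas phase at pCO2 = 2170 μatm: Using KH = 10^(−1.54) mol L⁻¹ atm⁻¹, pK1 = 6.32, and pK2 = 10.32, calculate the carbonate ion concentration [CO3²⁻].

[CO3²⁻] = 1.37 μmol/L

[CO2*] = KH · pCO2 = 10^(−1.54) × 2170×10^-6 = 6.258×10^-5 mol/L
α₀ = 1/(1 + K1/[H⁺] + K1K2/[H⁺]²) = 1/(1 + 10^+1.17 + 10^-1.66) = 0.06324
DIC = [CO2*]/α₀ = 6.258×10^-5 / 0.06324 = 0.9896 mmol/L
[CO3²⁻] = α₂·DIC; α₂ = 0.001384, so [CO3²⁻] = 0.001384 × 0.9896 = 0.00137 mmol/L = 1.37 μmol/L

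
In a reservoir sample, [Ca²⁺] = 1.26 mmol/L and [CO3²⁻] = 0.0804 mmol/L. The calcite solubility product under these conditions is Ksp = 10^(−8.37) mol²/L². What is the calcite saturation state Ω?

Ksp = 10^(−8.37) = 4.266×10^-9
Ω = [Ca²⁺][CO3²⁻]/Ksp = (1.26×10^-3)(0.0804×10^-3) / 4.266×10^-9 = 23.7

Ω = 23.7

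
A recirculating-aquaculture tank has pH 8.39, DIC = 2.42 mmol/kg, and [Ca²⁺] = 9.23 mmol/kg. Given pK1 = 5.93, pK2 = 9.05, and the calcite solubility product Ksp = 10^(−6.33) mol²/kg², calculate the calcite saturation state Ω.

Ω = 8.55

α₂ = 1 / (1 + [H⁺]/K2 + [H⁺]²/(K1K2)) = 1 / (1 + 10^+0.66 + 10^-1.80)
   = 1 / (1 + 4.5709 + 0.015849) = 1/5.5867 = 0.1790
[CO3²⁻] = α₂ × DIC = 0.1790 × 2.42 = 0.4332 mmol/kg
Ksp = 10^(−6.33) = 4.677×10^-7
Ω = [Ca²⁺][CO3²⁻]/Ksp = (9.23×10^-3)(4.332×10^-4) / 4.677×10^-7 = 8.55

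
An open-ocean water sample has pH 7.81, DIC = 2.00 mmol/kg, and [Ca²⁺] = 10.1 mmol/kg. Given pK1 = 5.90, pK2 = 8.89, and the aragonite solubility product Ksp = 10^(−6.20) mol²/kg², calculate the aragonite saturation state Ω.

Ω = 2.43

α₂ = 1 / (1 + [H⁺]/K2 + [H⁺]²/(K1K2)) = 1 / (1 + 10^+1.08 + 10^-0.83)
   = 1 / (1 + 12.023 + 0.14791) = 1/13.171 = 0.07593
[CO3²⁻] = α₂ × DIC = 0.07593 × 2.00 = 0.1519 mmol/kg
Ksp = 10^(−6.20) = 6.310×10^-7
Ω = [Ca²⁺][CO3²⁻]/Ksp = (10.1×10^-3)(1.519×10^-4) / 6.310×10^-7 = 2.43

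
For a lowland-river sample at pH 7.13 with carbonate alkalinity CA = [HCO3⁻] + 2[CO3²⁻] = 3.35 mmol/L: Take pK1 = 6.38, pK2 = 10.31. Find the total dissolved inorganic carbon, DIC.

CA = [HCO3⁻] + 2[CO3²⁻] = (α₁ + 2α₂)·DIC
At pH 7.13: [H⁺]/K1 = 10^-0.75 = 0.17783, K2/[H⁺] = 10^-3.18 = 0.00066069
α₁ = 1/(1 + 0.17783 + 0.00066069) = 1/1.1785 = 0.8485; α₂ = α₁·K2/[H⁺] = 0.0005606
α₁ + 2α₂ = 0.8497
DIC = CA / (α₁ + 2α₂) = 3.35 / 0.8497 = 3.94 mmol/L

DIC = 3.94 mmol/L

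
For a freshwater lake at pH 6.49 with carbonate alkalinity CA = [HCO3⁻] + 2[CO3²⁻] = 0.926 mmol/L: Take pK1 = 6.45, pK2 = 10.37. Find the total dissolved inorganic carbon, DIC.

CA = [HCO3⁻] + 2[CO3²⁻] = (α₁ + 2α₂)·DIC
At pH 6.49: [H⁺]/K1 = 10^-0.04 = 0.91201, K2/[H⁺] = 10^-3.88 = 0.00013183
α₁ = 1/(1 + 0.91201 + 0.00013183) = 1/1.9121 = 0.5230; α₂ = α₁·K2/[H⁺] = 6.894×10^-5
α₁ + 2α₂ = 0.5231
DIC = CA / (α₁ + 2α₂) = 0.926 / 0.5231 = 1.77 mmol/L

DIC = 1.77 mmol/L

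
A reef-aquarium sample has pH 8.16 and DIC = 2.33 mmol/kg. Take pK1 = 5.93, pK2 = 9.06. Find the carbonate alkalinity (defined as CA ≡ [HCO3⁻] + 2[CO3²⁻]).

CA = 2.58 mmol/kg

CA = [HCO3⁻] + 2[CO3²⁻] = (α₁ + 2α₂)·DIC
At pH 8.16: [H⁺]/K1 = 10^-2.23 = 0.0058884, K2/[H⁺] = 10^-0.90 = 0.12589
α₁ = 1/(1 + 0.0058884 + 0.12589) = 1/1.1318 = 0.8836; α₂ = α₁·K2/[H⁺] = 0.1112
α₁ + 2α₂ = 1.1060
CA = 1.1060 × 2.33 = 2.58 mmol/kg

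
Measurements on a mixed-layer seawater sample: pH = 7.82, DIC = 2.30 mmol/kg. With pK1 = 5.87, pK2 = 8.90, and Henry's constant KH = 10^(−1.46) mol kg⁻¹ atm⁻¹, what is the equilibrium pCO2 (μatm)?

pCO2 = 680 μatm

α₀ = 1 / (1 + K1/[H⁺] + K1K2/[H⁺]²) = 1 / (1 + 10^+1.95 + 10^+0.87)
   = 1 / (1 + 89.125 + 7.4131) = 1/97.538 = 0.01025
[CO2*] = α₀ × DIC = 0.01025 × 2.30 = 0.02358 mmol/kg
pCO2 = [CO2*]/KH = 2.358×10^-5 / 3.467×10^-2 = 680 μatm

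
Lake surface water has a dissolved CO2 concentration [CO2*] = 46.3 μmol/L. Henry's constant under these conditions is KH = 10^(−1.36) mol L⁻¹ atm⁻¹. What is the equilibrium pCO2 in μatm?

pCO2 = 1060 μatm

KH = 10^(−1.36) = 4.365×10^-2 mol L⁻¹ atm⁻¹
pCO2 = [CO2*]/KH = 46.3×10^-6 / 4.365×10^-2 = 1.06×10^-3 atm = 1060 μatm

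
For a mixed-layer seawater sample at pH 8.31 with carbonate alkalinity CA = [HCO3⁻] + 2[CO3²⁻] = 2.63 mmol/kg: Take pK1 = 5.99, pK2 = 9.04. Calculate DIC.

DIC = 2.28 mmol/kg

CA = [HCO3⁻] + 2[CO3²⁻] = (α₁ + 2α₂)·DIC
At pH 8.31: [H⁺]/K1 = 10^-2.32 = 0.0047863, K2/[H⁺] = 10^-0.73 = 0.18621
α₁ = 1/(1 + 0.0047863 + 0.18621) = 1/1.1910 = 0.8396; α₂ = α₁·K2/[H⁺] = 0.1563
α₁ + 2α₂ = 1.1523
DIC = CA / (α₁ + 2α₂) = 2.63 / 1.1523 = 2.28 mmol/kg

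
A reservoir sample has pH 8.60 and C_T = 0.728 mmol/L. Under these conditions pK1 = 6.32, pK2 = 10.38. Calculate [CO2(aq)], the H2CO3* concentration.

α₀ = 1 / (1 + K1/[H⁺] + K1K2/[H⁺]²) = 1 / (1 + 10^+2.28 + 10^+0.50)
   = 1 / (1 + 190.55 + 3.1623) = 1/194.71 = 0.005136
[CO2*] = α₀ × DIC = 0.005136 × 0.728 = 0.00374 mmol/L = 3.74 μmol/L

[CO2*] = 3.74 μmol/L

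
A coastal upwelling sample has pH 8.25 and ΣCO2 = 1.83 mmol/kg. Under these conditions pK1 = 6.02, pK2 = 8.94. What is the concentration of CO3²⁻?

[CO3²⁻] = 0.309 mmol/kg

α₂ = 1 / (1 + [H⁺]/K2 + [H⁺]²/(K1K2)) = 1 / (1 + 10^+0.69 + 10^-1.54)
   = 1 / (1 + 4.8978 + 0.028840) = 1/5.9266 = 0.1687
[CO3²⁻] = α₂ × DIC = 0.1687 × 1.83 = 0.309 mmol/kg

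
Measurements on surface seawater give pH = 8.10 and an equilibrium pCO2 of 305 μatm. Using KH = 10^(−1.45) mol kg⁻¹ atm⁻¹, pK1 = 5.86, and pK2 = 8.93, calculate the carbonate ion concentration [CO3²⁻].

[CO3²⁻] = 0.278 mmol/kg

[CO2*] = KH · pCO2 = 10^(−1.45) × 305×10^-6 = 1.082×10^-5 mol/kg
α₀ = 1/(1 + K1/[H⁺] + K1K2/[H⁺]²) = 1/(1 + 10^+2.24 + 10^+1.41) = 0.004988
DIC = [CO2*]/α₀ = 1.082×10^-5 / 0.004988 = 2.170 mmol/kg
[CO3²⁻] = α₂·DIC; α₂ = 0.1282, so [CO3²⁻] = 0.1282 × 2.170 = 0.278 mmol/kg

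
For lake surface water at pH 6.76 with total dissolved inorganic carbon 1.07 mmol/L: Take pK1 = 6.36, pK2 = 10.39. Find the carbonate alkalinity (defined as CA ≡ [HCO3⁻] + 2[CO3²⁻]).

CA = [HCO3⁻] + 2[CO3²⁻] = (α₁ + 2α₂)·DIC
At pH 6.76: [H⁺]/K1 = 10^-0.40 = 0.39811, K2/[H⁺] = 10^-3.63 = 0.00023442
α₁ = 1/(1 + 0.39811 + 0.00023442) = 1/1.3983 = 0.7151; α₂ = α₁·K2/[H⁺] = 0.0001676
α₁ + 2α₂ = 0.7155
CA = 0.7155 × 1.07 = 0.766 mmol/L

CA = 0.766 mmol/L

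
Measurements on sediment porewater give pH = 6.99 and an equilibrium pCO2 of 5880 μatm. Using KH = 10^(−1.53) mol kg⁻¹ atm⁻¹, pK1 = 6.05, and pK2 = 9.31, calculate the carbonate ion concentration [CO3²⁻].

[CO2*] = KH · pCO2 = 10^(−1.53) × 5880×10^-6 = 1.735×10^-4 mol/kg
α₀ = 1/(1 + K1/[H⁺] + K1K2/[H⁺]²) = 1/(1 + 10^+0.94 + 10^-1.38) = 0.1026
DIC = [CO2*]/α₀ = 1.735×10^-4 / 0.1026 = 1.692 mmol/kg
[CO3²⁻] = α₂·DIC; α₂ = 0.004275, so [CO3²⁻] = 0.004275 × 1.692 = 0.00723 mmol/kg = 7.23 μmol/kg

[CO3²⁻] = 7.23 μmol/kg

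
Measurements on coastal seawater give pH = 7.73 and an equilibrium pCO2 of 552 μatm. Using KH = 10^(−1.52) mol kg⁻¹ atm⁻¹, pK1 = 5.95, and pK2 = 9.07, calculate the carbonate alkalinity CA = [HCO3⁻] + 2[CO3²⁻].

[CO2*] = KH · pCO2 = 10^(−1.52) × 552×10^-6 = 1.667×10^-5 mol/kg
α₀ = 1/(1 + K1/[H⁺] + K1K2/[H⁺]²) = 1/(1 + 10^+1.78 + 10^+0.44) = 0.01562
DIC = [CO2*]/α₀ = 1.667×10^-5 / 0.01562 = 1.067 mmol/kg
CA = (α₁ + 2α₂)·DIC = (0.9413 + 2×0.04303) × 1.067 = 1.10 mmol/kg

CA = 1.10 mmol/kg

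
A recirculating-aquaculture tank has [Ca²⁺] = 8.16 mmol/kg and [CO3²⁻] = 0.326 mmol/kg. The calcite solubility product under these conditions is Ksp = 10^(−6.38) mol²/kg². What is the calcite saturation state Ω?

Ω = 6.38

Ksp = 10^(−6.38) = 4.169×10^-7
Ω = [Ca²⁺][CO3²⁻]/Ksp = (8.16×10^-3)(0.326×10^-3) / 4.169×10^-7 = 6.38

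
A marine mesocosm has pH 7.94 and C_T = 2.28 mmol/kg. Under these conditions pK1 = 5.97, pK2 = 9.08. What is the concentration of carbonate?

α₂ = 1 / (1 + [H⁺]/K2 + [H⁺]²/(K1K2)) = 1 / (1 + 10^+1.14 + 10^-0.83)
   = 1 / (1 + 13.804 + 0.14791) = 1/14.952 = 0.06688
[CO3²⁻] = α₂ × DIC = 0.06688 × 2.28 = 0.152 mmol/kg

[CO3²⁻] = 0.152 mmol/kg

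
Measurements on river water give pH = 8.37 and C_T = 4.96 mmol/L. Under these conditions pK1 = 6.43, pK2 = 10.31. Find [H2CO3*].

[CO2*] = 0.0557 mmol/L

α₀ = 1 / (1 + K1/[H⁺] + K1K2/[H⁺]²) = 1 / (1 + 10^+1.94 + 10^-0.00)
   = 1 / (1 + 87.096 + 1.0000) = 1/89.096 = 0.01122
[CO2*] = α₀ × DIC = 0.01122 × 4.96 = 0.0557 mmol/L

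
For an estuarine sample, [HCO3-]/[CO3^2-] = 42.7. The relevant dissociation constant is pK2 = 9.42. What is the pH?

pH = 7.79

From K2 = [H⁺][CO3^2-]/[HCO3-]:  pH = pK2 − log₁₀([HCO3-]/[CO3^2-])
log₁₀(42.7) = +1.630
pH = 9.42 − (+1.630) = 7.79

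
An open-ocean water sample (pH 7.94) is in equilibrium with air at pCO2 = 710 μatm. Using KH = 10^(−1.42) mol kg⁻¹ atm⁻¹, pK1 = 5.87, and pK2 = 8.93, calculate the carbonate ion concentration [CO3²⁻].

[CO3²⁻] = 0.325 mmol/kg

[CO2*] = KH · pCO2 = 10^(−1.42) × 710×10^-6 = 2.699×10^-5 mol/kg
α₀ = 1/(1 + K1/[H⁺] + K1K2/[H⁺]²) = 1/(1 + 10^+2.07 + 10^+1.08) = 0.007662
DIC = [CO2*]/α₀ = 2.699×10^-5 / 0.007662 = 3.523 mmol/kg
[CO3²⁻] = α₂·DIC; α₂ = 0.09212, so [CO3²⁻] = 0.09212 × 3.523 = 0.325 mmol/kg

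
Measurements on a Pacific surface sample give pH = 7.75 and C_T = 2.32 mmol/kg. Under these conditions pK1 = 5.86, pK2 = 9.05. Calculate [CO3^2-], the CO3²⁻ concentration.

α₂ = 1 / (1 + [H⁺]/K2 + [H⁺]²/(K1K2)) = 1 / (1 + 10^+1.30 + 10^-0.59)
   = 1 / (1 + 19.953 + 0.25704) = 1/21.210 = 0.04715
[CO3²⁻] = α₂ × DIC = 0.04715 × 2.32 = 0.109 mmol/kg

[CO3²⁻] = 0.109 mmol/kg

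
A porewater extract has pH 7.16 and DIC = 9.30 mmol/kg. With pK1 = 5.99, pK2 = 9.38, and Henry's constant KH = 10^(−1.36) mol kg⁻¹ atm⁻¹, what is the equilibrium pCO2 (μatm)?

pCO2 = 1.34×10^4 μatm

α₀ = 1 / (1 + K1/[H⁺] + K1K2/[H⁺]²) = 1 / (1 + 10^+1.17 + 10^-1.05)
   = 1 / (1 + 14.791 + 0.089125) = 1/15.880 = 0.06297
[CO2*] = α₀ × DIC = 0.06297 × 9.30 = 0.5856 mmol/kg
pCO2 = [CO2*]/KH = 5.856×10^-4 / 4.365×10^-2 = 1.34×10^4 μatm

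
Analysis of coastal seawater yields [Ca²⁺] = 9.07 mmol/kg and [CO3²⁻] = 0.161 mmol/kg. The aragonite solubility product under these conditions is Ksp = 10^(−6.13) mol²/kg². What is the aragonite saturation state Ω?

Ksp = 10^(−6.13) = 7.413×10^-7
Ω = [Ca²⁺][CO3²⁻]/Ksp = (9.07×10^-3)(0.161×10^-3) / 7.413×10^-7 = 1.97

Ω = 1.97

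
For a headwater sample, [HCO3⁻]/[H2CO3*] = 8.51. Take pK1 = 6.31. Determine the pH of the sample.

pH = 7.24

From K1 = [H⁺][HCO3⁻]/[H2CO3*]:  pH = pK1 + log₁₀([HCO3⁻]/[H2CO3*])
log₁₀(8.51) = +0.930
pH = 6.31 + (+0.930) = 7.24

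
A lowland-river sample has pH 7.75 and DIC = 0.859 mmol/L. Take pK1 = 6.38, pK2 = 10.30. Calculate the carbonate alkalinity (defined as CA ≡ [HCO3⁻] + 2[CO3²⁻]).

CA = 0.826 mmol/L

CA = [HCO3⁻] + 2[CO3²⁻] = (α₁ + 2α₂)·DIC
At pH 7.75: [H⁺]/K1 = 10^-1.37 = 0.042658, K2/[H⁺] = 10^-2.55 = 0.0028184
α₁ = 1/(1 + 0.042658 + 0.0028184) = 1/1.0455 = 0.9565; α₂ = α₁·K2/[H⁺] = 0.002696
α₁ + 2α₂ = 0.9619
CA = 0.9619 × 0.859 = 0.826 mmol/L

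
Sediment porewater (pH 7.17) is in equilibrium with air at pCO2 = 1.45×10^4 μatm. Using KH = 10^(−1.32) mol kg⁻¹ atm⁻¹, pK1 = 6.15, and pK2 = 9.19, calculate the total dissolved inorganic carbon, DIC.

DIC = 8.03 mmol/kg

[CO2*] = KH · pCO2 = 10^(−1.32) × 1.45×10^4×10^-6 = 6.940×10^-4 mol/kg
α₀ = 1/(1 + K1/[H⁺] + K1K2/[H⁺]²) = 1/(1 + 10^+1.02 + 10^-1.00) = 0.08642
DIC = [CO2*]/α₀ = 6.940×10^-4 / 0.08642 = 8.03 mmol/kg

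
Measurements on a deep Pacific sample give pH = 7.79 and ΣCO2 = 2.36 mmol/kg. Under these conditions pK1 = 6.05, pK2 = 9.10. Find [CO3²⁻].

α₂ = 1 / (1 + [H⁺]/K2 + [H⁺]²/(K1K2)) = 1 / (1 + 10^+1.31 + 10^-0.43)
   = 1 / (1 + 20.417 + 0.37154) = 1/21.789 = 0.04589
[CO3²⁻] = α₂ × DIC = 0.04589 × 2.36 = 0.108 mmol/kg

[CO3²⁻] = 0.108 mmol/kg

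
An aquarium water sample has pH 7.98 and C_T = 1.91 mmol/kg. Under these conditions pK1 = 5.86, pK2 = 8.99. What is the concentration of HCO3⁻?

[HCO3⁻] = 1.73 mmol/kg

α₁ = 1 / (1 + [H⁺]/K1 + K2/[H⁺]) = 1 / (1 + 10^-2.12 + 10^-1.01)
   = 1 / (1 + 0.0075858 + 0.097724) = 1/1.1053 = 0.9047
[HCO3⁻] = α₁ × DIC = 0.9047 × 1.91 = 1.73 mmol/kg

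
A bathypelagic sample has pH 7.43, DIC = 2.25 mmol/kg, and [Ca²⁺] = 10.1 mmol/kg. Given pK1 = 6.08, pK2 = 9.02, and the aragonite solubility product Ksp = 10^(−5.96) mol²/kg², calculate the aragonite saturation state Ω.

Ω = 0.498

α₂ = 1 / (1 + [H⁺]/K2 + [H⁺]²/(K1K2)) = 1 / (1 + 10^+1.59 + 10^+0.24)
   = 1 / (1 + 38.905 + 1.7378) = 1/41.642 = 0.02401
[CO3²⁻] = α₂ × DIC = 0.02401 × 2.25 = 0.05403 mmol/kg
Ksp = 10^(−5.96) = 1.096×10^-6
Ω = [Ca²⁺][CO3²⁻]/Ksp = (10.1×10^-3)(5.403×10^-5) / 1.096×10^-6 = 0.498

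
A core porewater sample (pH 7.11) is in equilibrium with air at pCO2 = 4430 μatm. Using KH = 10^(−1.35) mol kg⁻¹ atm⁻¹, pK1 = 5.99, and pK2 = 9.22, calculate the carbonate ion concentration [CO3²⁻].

[CO2*] = KH · pCO2 = 10^(−1.35) × 4430×10^-6 = 1.979×10^-4 mol/kg
α₀ = 1/(1 + K1/[H⁺] + K1K2/[H⁺]²) = 1/(1 + 10^+1.12 + 10^-0.99) = 0.07000
DIC = [CO2*]/α₀ = 1.979×10^-4 / 0.07000 = 2.827 mmol/kg
[CO3²⁻] = α₂·DIC; α₂ = 0.007163, so [CO3²⁻] = 0.007163 × 2.827 = 0.0202 mmol/kg

[CO3²⁻] = 0.0202 mmol/kg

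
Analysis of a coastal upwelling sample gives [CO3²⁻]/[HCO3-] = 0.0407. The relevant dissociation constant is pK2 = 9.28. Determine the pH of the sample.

pH = 7.89

From K2 = [H⁺][CO3²⁻]/[HCO3-]:  pH = pK2 + log₁₀([CO3²⁻]/[HCO3-])
log₁₀(0.0407) = -1.390
pH = 9.28 + (-1.390) = 7.89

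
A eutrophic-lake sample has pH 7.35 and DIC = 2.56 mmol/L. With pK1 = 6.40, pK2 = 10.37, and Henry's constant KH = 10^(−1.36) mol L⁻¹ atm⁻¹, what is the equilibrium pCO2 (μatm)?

pCO2 = 5910 μatm

α₀ = 1 / (1 + K1/[H⁺] + K1K2/[H⁺]²) = 1 / (1 + 10^+0.95 + 10^-2.07)
   = 1 / (1 + 8.9125 + 0.0085114) = 1/9.9210 = 0.1008
[CO2*] = α₀ × DIC = 0.1008 × 2.56 = 0.2580 mmol/L
pCO2 = [CO2*]/KH = 2.580×10^-4 / 4.365×10^-2 = 5910 μatm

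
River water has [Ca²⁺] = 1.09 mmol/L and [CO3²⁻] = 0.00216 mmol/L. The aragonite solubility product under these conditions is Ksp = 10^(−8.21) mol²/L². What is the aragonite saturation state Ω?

Ksp = 10^(−8.21) = 6.166×10^-9
Ω = [Ca²⁺][CO3²⁻]/Ksp = (1.09×10^-3)(0.00216×10^-3) / 6.166×10^-9 = 0.382

Ω = 0.382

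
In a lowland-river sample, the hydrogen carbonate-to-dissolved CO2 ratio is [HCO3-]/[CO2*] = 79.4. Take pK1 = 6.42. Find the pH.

From K1 = [H⁺][HCO3-]/[CO2*]:  pH = pK1 + log₁₀([HCO3-]/[CO2*])
log₁₀(79.4) = +1.900
pH = 6.42 + (+1.900) = 8.32

pH = 8.32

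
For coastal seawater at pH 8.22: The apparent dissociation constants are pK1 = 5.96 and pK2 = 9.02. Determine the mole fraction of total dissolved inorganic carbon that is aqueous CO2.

α₀ = 0.00472

α₀ = 1 / (1 + K1/[H⁺] + K1K2/[H⁺]²) = 1 / (1 + 10^+2.26 + 10^+1.46)
   = 1 / (1 + 181.97 + 28.840) = 1/211.81 = 0.004721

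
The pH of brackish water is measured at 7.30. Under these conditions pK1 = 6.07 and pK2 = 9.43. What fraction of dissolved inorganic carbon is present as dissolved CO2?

α₀ = 1 / (1 + K1/[H⁺] + K1K2/[H⁺]²) = 1 / (1 + 10^+1.23 + 10^-0.90)
   = 1 / (1 + 16.982 + 0.12589) = 1/18.108 = 0.05522

α₀ = 0.0552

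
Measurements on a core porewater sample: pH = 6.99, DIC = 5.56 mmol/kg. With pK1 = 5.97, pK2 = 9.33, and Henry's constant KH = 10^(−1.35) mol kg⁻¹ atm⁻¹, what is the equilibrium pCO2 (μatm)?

pCO2 = 1.08×10^4 μatm

α₀ = 1 / (1 + K1/[H⁺] + K1K2/[H⁺]²) = 1 / (1 + 10^+1.02 + 10^-1.32)
   = 1 / (1 + 10.471 + 0.047863) = 1/11.519 = 0.08681
[CO2*] = α₀ × DIC = 0.08681 × 5.56 = 0.4827 mmol/kg
pCO2 = [CO2*]/KH = 4.827×10^-4 / 4.467×10^-2 = 1.08×10^4 μatm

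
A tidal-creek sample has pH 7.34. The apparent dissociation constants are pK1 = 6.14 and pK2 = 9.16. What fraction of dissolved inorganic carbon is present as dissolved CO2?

α₀ = 0.0585

α₀ = 1 / (1 + K1/[H⁺] + K1K2/[H⁺]²) = 1 / (1 + 10^+1.20 + 10^-0.62)
   = 1 / (1 + 15.849 + 0.23988) = 1/17.089 = 0.05852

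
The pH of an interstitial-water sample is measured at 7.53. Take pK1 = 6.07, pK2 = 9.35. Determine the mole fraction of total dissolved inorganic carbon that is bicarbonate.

α₁ = 0.953

α₁ = 1 / (1 + [H⁺]/K1 + K2/[H⁺]) = 1 / (1 + 10^-1.46 + 10^-1.82)
   = 1 / (1 + 0.034674 + 0.015136) = 1/1.0498 = 0.9526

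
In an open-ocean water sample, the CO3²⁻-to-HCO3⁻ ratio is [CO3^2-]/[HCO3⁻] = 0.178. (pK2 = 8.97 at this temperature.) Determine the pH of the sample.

From K2 = [H⁺][CO3^2-]/[HCO3⁻]:  pH = pK2 + log₁₀([CO3^2-]/[HCO3⁻])
log₁₀(0.178) = -0.750
pH = 8.97 + (-0.750) = 8.22

pH = 8.22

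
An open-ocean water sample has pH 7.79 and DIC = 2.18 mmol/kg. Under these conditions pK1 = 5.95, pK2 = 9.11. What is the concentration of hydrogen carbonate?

[HCO3⁻] = 2.05 mmol/kg

α₁ = 1 / (1 + [H⁺]/K1 + K2/[H⁺]) = 1 / (1 + 10^-1.84 + 10^-1.32)
   = 1 / (1 + 0.014454 + 0.047863) = 1/1.0623 = 0.9413
[HCO3⁻] = α₁ × DIC = 0.9413 × 2.18 = 2.05 mmol/kg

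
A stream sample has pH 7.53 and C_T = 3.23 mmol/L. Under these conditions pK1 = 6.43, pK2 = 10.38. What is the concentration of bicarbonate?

α₁ = 1 / (1 + [H⁺]/K1 + K2/[H⁺]) = 1 / (1 + 10^-1.10 + 10^-2.85)
   = 1 / (1 + 0.079433 + 0.0014125) = 1/1.0808 = 0.9252
[HCO3⁻] = α₁ × DIC = 0.9252 × 3.23 = 2.99 mmol/L

[HCO3⁻] = 2.99 mmol/L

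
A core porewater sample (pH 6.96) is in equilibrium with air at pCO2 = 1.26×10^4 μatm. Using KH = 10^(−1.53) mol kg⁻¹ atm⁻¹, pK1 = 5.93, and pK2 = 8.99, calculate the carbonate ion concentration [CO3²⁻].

[CO2*] = KH · pCO2 = 10^(−1.53) × 1.26×10^4×10^-6 = 3.719×10^-4 mol/kg
α₀ = 1/(1 + K1/[H⁺] + K1K2/[H⁺]²) = 1/(1 + 10^+1.03 + 10^-1.00) = 0.08464
DIC = [CO2*]/α₀ = 3.719×10^-4 / 0.08464 = 4.394 mmol/kg
[CO3²⁻] = α₂·DIC; α₂ = 0.008464, so [CO3²⁻] = 0.008464 × 4.394 = 0.0372 mmol/kg

[CO3²⁻] = 0.0372 mmol/kg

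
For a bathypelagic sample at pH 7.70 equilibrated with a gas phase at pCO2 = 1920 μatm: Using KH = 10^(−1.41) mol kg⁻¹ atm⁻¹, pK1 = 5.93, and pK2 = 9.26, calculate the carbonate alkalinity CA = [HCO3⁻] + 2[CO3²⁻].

[CO2*] = KH · pCO2 = 10^(−1.41) × 1920×10^-6 = 7.470×10^-5 mol/kg
α₀ = 1/(1 + K1/[H⁺] + K1K2/[H⁺]²) = 1/(1 + 10^+1.77 + 10^+0.21) = 0.01626
DIC = [CO2*]/α₀ = 7.470×10^-5 / 0.01626 = 4.594 mmol/kg
CA = (α₁ + 2α₂)·DIC = (0.9574 + 2×0.02637) × 4.594 = 4.64 mmol/kg

CA = 4.64 mmol/kg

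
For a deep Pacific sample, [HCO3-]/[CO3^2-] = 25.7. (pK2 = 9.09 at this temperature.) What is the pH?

pH = 7.68

From K2 = [H⁺][CO3^2-]/[HCO3-]:  pH = pK2 − log₁₀([HCO3-]/[CO3^2-])
log₁₀(25.7) = +1.410
pH = 9.09 − (+1.410) = 7.68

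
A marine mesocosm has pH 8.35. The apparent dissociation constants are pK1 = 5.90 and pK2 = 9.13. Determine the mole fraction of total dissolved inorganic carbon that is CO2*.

α₀ = 1 / (1 + K1/[H⁺] + K1K2/[H⁺]²) = 1 / (1 + 10^+2.45 + 10^+1.67)
   = 1 / (1 + 281.84 + 46.774) = 1/329.61 = 0.003034

α₀ = 0.00303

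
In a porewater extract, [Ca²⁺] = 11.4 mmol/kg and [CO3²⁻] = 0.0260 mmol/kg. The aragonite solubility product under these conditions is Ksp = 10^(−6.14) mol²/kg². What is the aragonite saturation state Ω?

Ksp = 10^(−6.14) = 7.244×10^-7
Ω = [Ca²⁺][CO3²⁻]/Ksp = (11.4×10^-3)(0.0260×10^-3) / 7.244×10^-7 = 0.409

Ω = 0.409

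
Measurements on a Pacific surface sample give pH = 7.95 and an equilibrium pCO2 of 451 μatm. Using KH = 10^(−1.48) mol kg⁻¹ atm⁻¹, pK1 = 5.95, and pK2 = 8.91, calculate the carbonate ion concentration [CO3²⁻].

[CO2*] = KH · pCO2 = 10^(−1.48) × 451×10^-6 = 1.493×10^-5 mol/kg
α₀ = 1/(1 + K1/[H⁺] + K1K2/[H⁺]²) = 1/(1 + 10^+2.00 + 10^+1.04) = 0.008931
DIC = [CO2*]/α₀ = 1.493×10^-5 / 0.008931 = 1.672 mmol/kg
[CO3²⁻] = α₂·DIC; α₂ = 0.09793, so [CO3²⁻] = 0.09793 × 1.672 = 0.164 mmol/kg

[CO3²⁻] = 0.164 mmol/kg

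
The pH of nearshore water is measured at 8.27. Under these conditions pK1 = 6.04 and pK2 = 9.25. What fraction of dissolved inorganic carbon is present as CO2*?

α₀ = 0.00530

α₀ = 1 / (1 + K1/[H⁺] + K1K2/[H⁺]²) = 1 / (1 + 10^+2.23 + 10^+1.25)
   = 1 / (1 + 169.82 + 17.783) = 1/188.61 = 0.005302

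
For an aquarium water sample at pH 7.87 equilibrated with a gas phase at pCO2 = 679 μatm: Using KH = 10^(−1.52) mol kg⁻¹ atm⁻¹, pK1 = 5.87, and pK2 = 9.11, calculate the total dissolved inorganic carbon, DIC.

DIC = 2.19 mmol/kg

[CO2*] = KH · pCO2 = 10^(−1.52) × 679×10^-6 = 2.051×10^-5 mol/kg
α₀ = 1/(1 + K1/[H⁺] + K1K2/[H⁺]²) = 1/(1 + 10^+2.00 + 10^+0.76) = 0.009367
DIC = [CO2*]/α₀ = 2.051×10^-5 / 0.009367 = 2.19 mmol/kg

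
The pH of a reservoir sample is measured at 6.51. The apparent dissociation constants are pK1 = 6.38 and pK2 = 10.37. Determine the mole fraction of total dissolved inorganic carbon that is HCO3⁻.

α₁ = 0.574

α₁ = 1 / (1 + [H⁺]/K1 + K2/[H⁺]) = 1 / (1 + 10^-0.13 + 10^-3.86)
   = 1 / (1 + 0.74131 + 0.00013804) = 1/1.7414 = 0.5742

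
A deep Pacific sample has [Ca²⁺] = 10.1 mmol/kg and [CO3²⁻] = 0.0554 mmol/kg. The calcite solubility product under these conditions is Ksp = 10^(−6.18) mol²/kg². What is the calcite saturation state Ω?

Ω = 0.847

Ksp = 10^(−6.18) = 6.607×10^-7
Ω = [Ca²⁺][CO3²⁻]/Ksp = (10.1×10^-3)(0.0554×10^-3) / 6.607×10^-7 = 0.847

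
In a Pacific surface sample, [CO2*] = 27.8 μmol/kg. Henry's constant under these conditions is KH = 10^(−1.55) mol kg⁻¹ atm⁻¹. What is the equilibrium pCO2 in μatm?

pCO2 = 986 μatm

KH = 10^(−1.55) = 2.818×10^-2 mol kg⁻¹ atm⁻¹
pCO2 = [CO2*]/KH = 27.8×10^-6 / 2.818×10^-2 = 9.86×10^-4 atm = 986 μatm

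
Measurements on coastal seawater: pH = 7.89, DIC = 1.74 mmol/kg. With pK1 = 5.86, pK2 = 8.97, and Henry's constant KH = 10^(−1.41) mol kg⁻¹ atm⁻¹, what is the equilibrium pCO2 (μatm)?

α₀ = 1 / (1 + K1/[H⁺] + K1K2/[H⁺]²) = 1 / (1 + 10^+2.03 + 10^+0.95)
   = 1 / (1 + 107.15 + 8.9125) = 1/117.06 = 0.008542
[CO2*] = α₀ × DIC = 0.008542 × 1.74 = 0.01486 mmol/kg = 14.86 μmol/kg
pCO2 = [CO2*]/KH = 1.486×10^-5 / 3.890×10^-2 = 382 μatm

pCO2 = 382 μatm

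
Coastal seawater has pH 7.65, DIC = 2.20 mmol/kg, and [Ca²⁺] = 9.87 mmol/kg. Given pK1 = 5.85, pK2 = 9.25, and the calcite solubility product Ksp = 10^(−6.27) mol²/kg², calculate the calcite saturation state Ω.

Ω = 0.976

α₂ = 1 / (1 + [H⁺]/K2 + [H⁺]²/(K1K2)) = 1 / (1 + 10^+1.60 + 10^-0.20)
   = 1 / (1 + 39.811 + 0.63096) = 1/41.442 = 0.02413
[CO3²⁻] = α₂ × DIC = 0.02413 × 2.20 = 0.05309 mmol/kg
Ksp = 10^(−6.27) = 5.370×10^-7
Ω = [Ca²⁺][CO3²⁻]/Ksp = (9.87×10^-3)(5.309×10^-5) / 5.370×10^-7 = 0.976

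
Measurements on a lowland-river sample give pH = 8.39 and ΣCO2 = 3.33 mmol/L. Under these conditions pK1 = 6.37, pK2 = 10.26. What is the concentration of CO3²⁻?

α₂ = 1 / (1 + [H⁺]/K2 + [H⁺]²/(K1K2)) = 1 / (1 + 10^+1.87 + 10^-0.15)
   = 1 / (1 + 74.131 + 0.70795) = 1/75.839 = 0.01319
[CO3²⁻] = α₂ × DIC = 0.01319 × 3.33 = 0.0439 mmol/L

[CO3²⁻] = 0.0439 mmol/L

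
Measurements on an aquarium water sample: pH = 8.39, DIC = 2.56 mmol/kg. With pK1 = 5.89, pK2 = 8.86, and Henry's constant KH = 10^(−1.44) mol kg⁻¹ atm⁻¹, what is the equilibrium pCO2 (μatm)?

pCO2 = 166 μatm

α₀ = 1 / (1 + K1/[H⁺] + K1K2/[H⁺]²) = 1 / (1 + 10^+2.50 + 10^+2.03)
   = 1 / (1 + 316.23 + 107.15) = 1/424.38 = 0.002356
[CO2*] = α₀ × DIC = 0.002356 × 2.56 = 0.006032 mmol/kg = 6.032 μmol/kg
pCO2 = [CO2*]/KH = 6.032×10^-6 / 3.631×10^-2 = 166 μatm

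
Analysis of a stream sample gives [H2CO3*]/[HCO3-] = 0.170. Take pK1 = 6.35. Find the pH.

pH = 7.12

From K1 = [H⁺][HCO3-]/[H2CO3*]:  pH = pK1 − log₁₀([H2CO3*]/[HCO3-])
log₁₀(0.170) = -0.770
pH = 6.35 − (-0.770) = 7.12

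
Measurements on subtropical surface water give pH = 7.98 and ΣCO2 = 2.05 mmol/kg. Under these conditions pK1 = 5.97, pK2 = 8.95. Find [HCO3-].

α₁ = 1 / (1 + [H⁺]/K1 + K2/[H⁺]) = 1 / (1 + 10^-2.01 + 10^-0.97)
   = 1 / (1 + 0.0097724 + 0.10715) = 1/1.1169 = 0.8953
[HCO3⁻] = α₁ × DIC = 0.8953 × 2.05 = 1.84 mmol/kg

[HCO3⁻] = 1.84 mmol/kg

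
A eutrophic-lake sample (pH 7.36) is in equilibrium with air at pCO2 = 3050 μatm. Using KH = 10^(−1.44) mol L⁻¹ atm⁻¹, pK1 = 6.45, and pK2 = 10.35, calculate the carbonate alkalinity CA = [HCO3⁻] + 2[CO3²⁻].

[CO2*] = KH · pCO2 = 10^(−1.44) × 3050×10^-6 = 1.107×10^-4 mol/L
α₀ = 1/(1 + K1/[H⁺] + K1K2/[H⁺]²) = 1/(1 + 10^+0.91 + 10^-2.08) = 0.1094
DIC = [CO2*]/α₀ = 1.107×10^-4 / 0.1094 = 1.012 mmol/L
CA = (α₁ + 2α₂)·DIC = (0.8896 + 2×0.0009104) × 1.012 = 0.902 mmol/L

CA = 0.902 mmol/L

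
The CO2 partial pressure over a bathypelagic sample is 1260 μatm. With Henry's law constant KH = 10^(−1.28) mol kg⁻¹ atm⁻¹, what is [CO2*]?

[CO2*] = 66.1 μmol/kg

KH = 10^(−1.28) = 5.248×10^-2 mol kg⁻¹ atm⁻¹
[CO2*] = KH · pCO2 = 5.248×10^-2 × 1260×10^-6 atm = 6.61×10^-5 mol/kg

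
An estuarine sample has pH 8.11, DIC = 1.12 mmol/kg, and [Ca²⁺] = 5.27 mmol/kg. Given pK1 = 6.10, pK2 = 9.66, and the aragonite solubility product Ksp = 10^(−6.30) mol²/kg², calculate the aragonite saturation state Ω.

α₂ = 1 / (1 + [H⁺]/K2 + [H⁺]²/(K1K2)) = 1 / (1 + 10^+1.55 + 10^-0.46)
   = 1 / (1 + 35.481 + 0.34674) = 1/36.828 = 0.02715
[CO3²⁻] = α₂ × DIC = 0.02715 × 1.12 = 0.03041 mmol/kg
Ksp = 10^(−6.30) = 5.012×10^-7
Ω = [Ca²⁺][CO3²⁻]/Ksp = (5.27×10^-3)(3.041×10^-5) / 5.012×10^-7 = 0.320

Ω = 0.320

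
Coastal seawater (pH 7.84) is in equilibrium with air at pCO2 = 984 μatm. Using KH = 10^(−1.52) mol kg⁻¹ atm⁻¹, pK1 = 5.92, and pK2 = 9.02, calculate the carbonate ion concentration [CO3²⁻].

[CO3²⁻] = 0.163 mmol/kg

[CO2*] = KH · pCO2 = 10^(−1.52) × 984×10^-6 = 2.972×10^-5 mol/kg
α₀ = 1/(1 + K1/[H⁺] + K1K2/[H⁺]²) = 1/(1 + 10^+1.92 + 10^+0.74) = 0.01115
DIC = [CO2*]/α₀ = 2.972×10^-5 / 0.01115 = 2.665 mmol/kg
[CO3²⁻] = α₂·DIC; α₂ = 0.06128, so [CO3²⁻] = 0.06128 × 2.665 = 0.163 mmol/kg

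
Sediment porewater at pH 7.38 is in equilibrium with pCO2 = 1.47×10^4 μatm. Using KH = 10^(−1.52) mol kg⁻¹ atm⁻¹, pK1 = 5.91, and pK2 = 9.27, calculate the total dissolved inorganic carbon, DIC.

DIC = 13.7 mmol/kg

[CO2*] = KH · pCO2 = 10^(−1.52) × 1.47×10^4×10^-6 = 4.439×10^-4 mol/kg
α₀ = 1/(1 + K1/[H⁺] + K1K2/[H⁺]²) = 1/(1 + 10^+1.47 + 10^-0.42) = 0.03237
DIC = [CO2*]/α₀ = 4.439×10^-4 / 0.03237 = 13.7 mmol/kg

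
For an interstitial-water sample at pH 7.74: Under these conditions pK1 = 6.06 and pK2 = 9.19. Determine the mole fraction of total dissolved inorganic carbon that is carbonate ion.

α₂ = 0.0336

α₂ = 1 / (1 + [H⁺]/K2 + [H⁺]²/(K1K2)) = 1 / (1 + 10^+1.45 + 10^-0.23)
   = 1 / (1 + 28.184 + 0.58884) = 1/29.773 = 0.03359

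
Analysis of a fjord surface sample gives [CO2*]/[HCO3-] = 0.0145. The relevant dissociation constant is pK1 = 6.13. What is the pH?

From K1 = [H⁺][HCO3-]/[CO2*]:  pH = pK1 − log₁₀([CO2*]/[HCO3-])
log₁₀(0.0145) = -1.839
pH = 6.13 − (-1.839) = 7.97

pH = 7.97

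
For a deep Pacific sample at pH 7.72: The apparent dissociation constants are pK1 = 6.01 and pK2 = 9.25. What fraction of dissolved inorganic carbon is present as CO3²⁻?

α₂ = 1 / (1 + [H⁺]/K2 + [H⁺]²/(K1K2)) = 1 / (1 + 10^+1.53 + 10^-0.18)
   = 1 / (1 + 33.884 + 0.66069) = 1/35.545 = 0.02813

α₂ = 0.0281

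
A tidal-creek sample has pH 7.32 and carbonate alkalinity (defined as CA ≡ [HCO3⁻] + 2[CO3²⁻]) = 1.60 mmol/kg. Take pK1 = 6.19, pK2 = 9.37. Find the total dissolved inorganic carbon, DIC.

CA = [HCO3⁻] + 2[CO3²⁻] = (α₁ + 2α₂)·DIC
At pH 7.32: [H⁺]/K1 = 10^-1.13 = 0.074131, K2/[H⁺] = 10^-2.05 = 0.0089125
α₁ = 1/(1 + 0.074131 + 0.0089125) = 1/1.0830 = 0.9233; α₂ = α₁·K2/[H⁺] = 0.008229
α₁ + 2α₂ = 0.9398
DIC = CA / (α₁ + 2α₂) = 1.60 / 0.9398 = 1.70 mmol/kg

DIC = 1.70 mmol/kg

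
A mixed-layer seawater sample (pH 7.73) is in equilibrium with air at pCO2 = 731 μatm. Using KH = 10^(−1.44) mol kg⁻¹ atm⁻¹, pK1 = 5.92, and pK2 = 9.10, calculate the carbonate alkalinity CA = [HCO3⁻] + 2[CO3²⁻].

[CO2*] = KH · pCO2 = 10^(−1.44) × 731×10^-6 = 2.654×10^-5 mol/kg
α₀ = 1/(1 + K1/[H⁺] + K1K2/[H⁺]²) = 1/(1 + 10^+1.81 + 10^+0.44) = 0.01464
DIC = [CO2*]/α₀ = 2.654×10^-5 / 0.01464 = 1.813 mmol/kg
CA = (α₁ + 2α₂)·DIC = (0.9450 + 2×0.04031) × 1.813 = 1.86 mmol/kg

CA = 1.86 mmol/kg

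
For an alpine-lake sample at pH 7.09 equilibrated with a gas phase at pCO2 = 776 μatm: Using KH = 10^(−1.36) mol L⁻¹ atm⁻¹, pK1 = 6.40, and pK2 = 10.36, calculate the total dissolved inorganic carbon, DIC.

DIC = 0.200 mmol/L

[CO2*] = KH · pCO2 = 10^(−1.36) × 776×10^-6 = 3.387×10^-5 mol/L
α₀ = 1/(1 + K1/[H⁺] + K1K2/[H⁺]²) = 1/(1 + 10^+0.69 + 10^-2.58) = 0.1695
DIC = [CO2*]/α₀ = 3.387×10^-5 / 0.1695 = 0.200 mmol/L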